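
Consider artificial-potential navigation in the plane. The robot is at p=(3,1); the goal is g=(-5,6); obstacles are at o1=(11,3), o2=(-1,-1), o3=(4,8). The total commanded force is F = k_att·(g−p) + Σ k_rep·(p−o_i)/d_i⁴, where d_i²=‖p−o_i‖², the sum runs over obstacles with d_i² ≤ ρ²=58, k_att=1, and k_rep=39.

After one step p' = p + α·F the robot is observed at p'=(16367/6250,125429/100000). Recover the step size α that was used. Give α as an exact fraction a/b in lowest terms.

α = 1/20

F_att = 1·(g−p) = 1·(-8,5) = (-8.0000,5.0000)
o1: d²=68 > ρ²=58 → inactive
o2: d²=20 ≤ ρ²=58; F_rep = 39·(4,2)/20² = (0.3900,0.1950)
o3: d²=50 ≤ ρ²=58; F_rep = 39·(-1,-7)/50² = (-0.0156,-0.1092)
F = F_att + ΣF_rep = (-7.6256,5.0858)
Δp = p'−p = (-0.3813,0.2543); α = Δx/Fx = (-2383/6250) / (-4766/625) = 1/20
check: Δy/Fy = (25429/100000) / (25429/5000) = 1/20 ✓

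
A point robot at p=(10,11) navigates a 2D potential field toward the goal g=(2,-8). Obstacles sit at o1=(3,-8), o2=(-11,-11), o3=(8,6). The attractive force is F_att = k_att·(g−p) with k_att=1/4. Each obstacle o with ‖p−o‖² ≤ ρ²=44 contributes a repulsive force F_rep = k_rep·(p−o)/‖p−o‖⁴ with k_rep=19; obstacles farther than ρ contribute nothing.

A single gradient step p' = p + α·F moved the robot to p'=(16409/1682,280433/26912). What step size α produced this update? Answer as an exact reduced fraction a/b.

F_att = 1/4·(g−p) = 1/4·(-8,-19) = (-2.0000,-4.7500)
o1: d²=410 > ρ²=44 → inactive
o2: d²=925 > ρ²=44 → inactive
o3: d²=29 ≤ ρ²=44; F_rep = 19·(2,5)/29² = (0.0452,0.1130)
F = F_att + ΣF_rep = (-1.9548,-4.6370)
Δp = p'−p = (-0.2444,-0.5796); α = Δx/Fx = (-411/1682) / (-1644/841) = 1/8
check: Δy/Fy = (-15599/26912) / (-15599/3364) = 1/8 ✓

α = 1/8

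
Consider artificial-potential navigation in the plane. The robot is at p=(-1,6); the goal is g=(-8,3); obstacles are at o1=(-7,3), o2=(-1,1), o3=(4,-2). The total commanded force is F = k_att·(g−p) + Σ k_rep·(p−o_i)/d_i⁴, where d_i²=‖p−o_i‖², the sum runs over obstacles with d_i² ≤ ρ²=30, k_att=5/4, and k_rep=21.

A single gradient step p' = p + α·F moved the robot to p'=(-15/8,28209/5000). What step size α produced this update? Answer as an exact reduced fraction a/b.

α = 1/10

F_att = 5/4·(g−p) = 5/4·(-7,-3) = (-8.7500,-3.7500)
o1: d²=45 > ρ²=30 → inactive
o2: d²=25 ≤ ρ²=30; F_rep = 21·(0,5)/25² = (0.0000,0.1680)
o3: d²=89 > ρ²=30 → inactive
F = F_att + ΣF_rep = (-8.7500,-3.5820)
Δp = p'−p = (-0.8750,-0.3582); α = Δx/Fx = (-7/8) / (-35/4) = 1/10
check: Δy/Fy = (-1791/5000) / (-1791/500) = 1/10 ✓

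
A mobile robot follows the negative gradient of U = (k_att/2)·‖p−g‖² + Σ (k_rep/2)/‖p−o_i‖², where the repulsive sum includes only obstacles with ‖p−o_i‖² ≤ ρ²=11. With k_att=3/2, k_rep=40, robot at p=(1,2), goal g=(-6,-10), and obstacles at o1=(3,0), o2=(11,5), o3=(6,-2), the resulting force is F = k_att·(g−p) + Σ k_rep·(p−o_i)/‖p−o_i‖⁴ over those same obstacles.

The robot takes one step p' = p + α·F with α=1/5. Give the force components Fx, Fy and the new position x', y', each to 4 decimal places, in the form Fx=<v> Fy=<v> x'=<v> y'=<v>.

Fx=-11.7500 Fy=-16.7500 x'=-1.3500 y'=-1.3500

F_att = 3/2·(g−p) = 3/2·(-7,-12) = (-10.5000,-18.0000)
o1: d²=8 ≤ ρ²=11; F_rep = 40·(-2,2)/8² = (-1.2500,1.2500)
o2: d²=109 > ρ²=11 → inactive
o3: d²=41 > ρ²=11 → inactive
F = F_att + ΣF_rep = (-11.7500,-16.7500)
p' = p + 1/5·F = (-1.3500,-1.3500)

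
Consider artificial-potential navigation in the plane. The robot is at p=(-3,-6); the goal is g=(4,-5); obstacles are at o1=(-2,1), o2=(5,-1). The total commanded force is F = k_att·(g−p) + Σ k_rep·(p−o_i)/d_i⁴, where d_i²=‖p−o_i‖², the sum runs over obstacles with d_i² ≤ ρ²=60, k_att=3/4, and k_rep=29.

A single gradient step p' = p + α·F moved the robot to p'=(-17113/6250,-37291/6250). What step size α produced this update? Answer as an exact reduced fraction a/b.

F_att = 3/4·(g−p) = 3/4·(7,1) = (5.2500,0.7500)
o1: d²=50 ≤ ρ²=60; F_rep = 29·(-1,-7)/50² = (-0.0116,-0.0812)
o2: d²=89 > ρ²=60 → inactive
F = F_att + ΣF_rep = (5.2384,0.6688)
Δp = p'−p = (0.2619,0.0334); α = Δx/Fx = (1637/6250) / (3274/625) = 1/20
check: Δy/Fy = (209/6250) / (418/625) = 1/20 ✓

α = 1/20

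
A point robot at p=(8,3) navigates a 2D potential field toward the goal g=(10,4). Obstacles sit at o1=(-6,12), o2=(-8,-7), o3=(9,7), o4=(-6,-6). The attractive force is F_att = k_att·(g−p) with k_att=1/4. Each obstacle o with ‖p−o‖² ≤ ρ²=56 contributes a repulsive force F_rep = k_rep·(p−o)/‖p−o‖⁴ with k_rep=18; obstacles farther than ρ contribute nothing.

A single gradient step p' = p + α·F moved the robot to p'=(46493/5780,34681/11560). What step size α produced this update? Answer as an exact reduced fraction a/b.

α = 1/10

F_att = 1/4·(g−p) = 1/4·(2,1) = (0.5000,0.2500)
o1: d²=277 > ρ²=56 → inactive
o2: d²=356 > ρ²=56 → inactive
o3: d²=17 ≤ ρ²=56; F_rep = 18·(-1,-4)/17² = (-0.0623,-0.2491)
o4: d²=277 > ρ²=56 → inactive
F = F_att + ΣF_rep = (0.4377,0.0009)
Δp = p'−p = (0.0438,0.0001); α = Δx/Fx = (253/5780) / (253/578) = 1/10
check: Δy/Fy = (1/11560) / (1/1156) = 1/10 ✓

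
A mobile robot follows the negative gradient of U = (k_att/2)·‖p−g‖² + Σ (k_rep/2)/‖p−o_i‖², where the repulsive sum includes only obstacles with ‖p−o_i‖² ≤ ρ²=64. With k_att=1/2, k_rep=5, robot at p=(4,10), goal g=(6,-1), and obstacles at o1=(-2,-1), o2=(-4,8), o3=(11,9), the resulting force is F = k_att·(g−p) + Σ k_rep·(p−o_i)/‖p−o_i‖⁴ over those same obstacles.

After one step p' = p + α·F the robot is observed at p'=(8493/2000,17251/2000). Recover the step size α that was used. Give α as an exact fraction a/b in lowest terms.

α = 1/4

F_att = 1/2·(g−p) = 1/2·(2,-11) = (1.0000,-5.5000)
o1: d²=157 > ρ²=64 → inactive
o2: d²=68 > ρ²=64 → inactive
o3: d²=50 ≤ ρ²=64; F_rep = 5·(-7,1)/50² = (-0.0140,0.0020)
F = F_att + ΣF_rep = (0.9860,-5.4980)
Δp = p'−p = (0.2465,-1.3745); α = Δx/Fx = (493/2000) / (493/500) = 1/4
check: Δy/Fy = (-2749/2000) / (-2749/500) = 1/4 ✓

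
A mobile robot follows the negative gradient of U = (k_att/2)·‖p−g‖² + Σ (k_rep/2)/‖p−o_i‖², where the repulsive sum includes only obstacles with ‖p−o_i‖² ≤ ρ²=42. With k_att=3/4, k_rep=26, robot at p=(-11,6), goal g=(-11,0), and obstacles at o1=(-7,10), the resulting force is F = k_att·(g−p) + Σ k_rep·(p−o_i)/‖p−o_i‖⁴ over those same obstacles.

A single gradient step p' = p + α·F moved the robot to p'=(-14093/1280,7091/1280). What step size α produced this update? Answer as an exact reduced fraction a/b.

α = 1/10

F_att = 3/4·(g−p) = 3/4·(0,-6) = (0.0000,-4.5000)
o1: d²=32 ≤ ρ²=42; F_rep = 26·(-4,-4)/32² = (-0.1016,-0.1016)
F = F_att + ΣF_rep = (-0.1016,-4.6016)
Δp = p'−p = (-0.0102,-0.4602); α = Δx/Fx = (-13/1280) / (-13/128) = 1/10
check: Δy/Fy = (-589/1280) / (-589/128) = 1/10 ✓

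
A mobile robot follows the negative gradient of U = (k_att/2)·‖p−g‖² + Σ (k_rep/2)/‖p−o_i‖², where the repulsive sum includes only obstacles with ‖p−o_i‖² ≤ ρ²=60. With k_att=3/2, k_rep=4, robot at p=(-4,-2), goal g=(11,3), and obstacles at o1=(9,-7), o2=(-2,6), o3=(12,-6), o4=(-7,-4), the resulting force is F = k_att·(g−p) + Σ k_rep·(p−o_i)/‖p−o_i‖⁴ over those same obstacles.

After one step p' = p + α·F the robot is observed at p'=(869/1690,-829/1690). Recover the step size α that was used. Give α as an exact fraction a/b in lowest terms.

α = 1/5

F_att = 3/2·(g−p) = 3/2·(15,5) = (22.5000,7.5000)
o1: d²=194 > ρ²=60 → inactive
o2: d²=68 > ρ²=60 → inactive
o3: d²=272 > ρ²=60 → inactive
o4: d²=13 ≤ ρ²=60; F_rep = 4·(3,2)/13² = (0.0710,0.0473)
F = F_att + ΣF_rep = (22.5710,7.5473)
Δp = p'−p = (4.5142,1.5095); α = Δx/Fx = (7629/1690) / (7629/338) = 1/5
check: Δy/Fy = (2551/1690) / (2551/338) = 1/5 ✓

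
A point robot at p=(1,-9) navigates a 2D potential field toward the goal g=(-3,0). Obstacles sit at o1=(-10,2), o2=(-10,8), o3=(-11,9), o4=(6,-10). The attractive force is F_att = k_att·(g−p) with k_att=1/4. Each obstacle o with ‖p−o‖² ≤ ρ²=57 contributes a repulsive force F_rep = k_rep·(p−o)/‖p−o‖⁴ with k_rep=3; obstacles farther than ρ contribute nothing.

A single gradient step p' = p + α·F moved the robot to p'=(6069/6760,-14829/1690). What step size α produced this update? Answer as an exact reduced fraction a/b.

F_att = 1/4·(g−p) = 1/4·(-4,9) = (-1.0000,2.2500)
o1: d²=242 > ρ²=57 → inactive
o2: d²=410 > ρ²=57 → inactive
o3: d²=468 > ρ²=57 → inactive
o4: d²=26 ≤ ρ²=57; F_rep = 3·(-5,1)/26² = (-0.0222,0.0044)
F = F_att + ΣF_rep = (-1.0222,2.2544)
Δp = p'−p = (-0.1022,0.2254); α = Δx/Fx = (-691/6760) / (-691/676) = 1/10
check: Δy/Fy = (381/1690) / (381/169) = 1/10 ✓

α = 1/10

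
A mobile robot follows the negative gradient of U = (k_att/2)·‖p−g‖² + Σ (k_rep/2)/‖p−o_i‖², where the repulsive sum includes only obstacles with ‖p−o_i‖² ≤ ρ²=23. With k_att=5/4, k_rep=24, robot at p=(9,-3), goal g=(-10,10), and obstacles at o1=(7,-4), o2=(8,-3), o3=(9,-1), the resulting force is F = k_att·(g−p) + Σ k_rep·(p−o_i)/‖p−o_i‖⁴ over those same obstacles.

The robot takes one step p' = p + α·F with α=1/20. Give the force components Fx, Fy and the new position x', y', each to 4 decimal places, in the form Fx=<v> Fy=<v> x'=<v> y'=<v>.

F_att = 5/4·(g−p) = 5/4·(-19,13) = (-23.7500,16.2500)
o1: d²=5 ≤ ρ²=23; F_rep = 24·(2,1)/5² = (1.9200,0.9600)
o2: d²=1 ≤ ρ²=23; F_rep = 24·(1,0)/1² = (24.0000,0.0000)
o3: d²=4 ≤ ρ²=23; F_rep = 24·(0,-2)/4² = (0.0000,-3.0000)
F = F_att + ΣF_rep = (2.1700,14.2100)
p' = p + 1/20·F = (9.1085,-2.2895)

Fx=2.1700 Fy=14.2100 x'=9.1085 y'=-2.2895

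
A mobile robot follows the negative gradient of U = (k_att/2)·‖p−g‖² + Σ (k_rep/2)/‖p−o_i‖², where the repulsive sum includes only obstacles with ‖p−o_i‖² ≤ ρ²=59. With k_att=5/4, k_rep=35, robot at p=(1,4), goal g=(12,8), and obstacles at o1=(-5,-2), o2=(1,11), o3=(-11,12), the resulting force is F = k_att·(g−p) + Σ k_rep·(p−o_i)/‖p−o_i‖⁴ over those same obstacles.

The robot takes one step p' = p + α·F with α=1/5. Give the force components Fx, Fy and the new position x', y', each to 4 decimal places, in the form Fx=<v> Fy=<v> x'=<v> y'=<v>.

F_att = 5/4·(g−p) = 5/4·(11,4) = (13.7500,5.0000)
o1: d²=72 > ρ²=59 → inactive
o2: d²=49 ≤ ρ²=59; F_rep = 35·(0,-7)/49² = (0.0000,-0.1020)
o3: d²=208 > ρ²=59 → inactive
F = F_att + ΣF_rep = (13.7500,4.8980)
p' = p + 1/5·F = (3.7500,4.9796)

Fx=13.7500 Fy=4.8980 x'=3.7500 y'=4.9796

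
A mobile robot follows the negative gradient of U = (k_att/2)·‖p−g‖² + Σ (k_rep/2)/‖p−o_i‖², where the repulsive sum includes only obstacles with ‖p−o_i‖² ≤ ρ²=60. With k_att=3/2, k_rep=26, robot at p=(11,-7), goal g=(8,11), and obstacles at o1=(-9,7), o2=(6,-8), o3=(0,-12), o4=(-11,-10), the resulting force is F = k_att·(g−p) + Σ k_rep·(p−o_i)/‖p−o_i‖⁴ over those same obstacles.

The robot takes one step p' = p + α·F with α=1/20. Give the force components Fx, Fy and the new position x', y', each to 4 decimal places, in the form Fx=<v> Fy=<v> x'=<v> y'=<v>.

F_att = 3/2·(g−p) = 3/2·(-3,18) = (-4.5000,27.0000)
o1: d²=596 > ρ²=60 → inactive
o2: d²=26 ≤ ρ²=60; F_rep = 26·(5,1)/26² = (0.1923,0.0385)
o3: d²=146 > ρ²=60 → inactive
o4: d²=493 > ρ²=60 → inactive
F = F_att + ΣF_rep = (-4.3077,27.0385)
p' = p + 1/20·F = (10.7846,-5.6481)

Fx=-4.3077 Fy=27.0385 x'=10.7846 y'=-5.6481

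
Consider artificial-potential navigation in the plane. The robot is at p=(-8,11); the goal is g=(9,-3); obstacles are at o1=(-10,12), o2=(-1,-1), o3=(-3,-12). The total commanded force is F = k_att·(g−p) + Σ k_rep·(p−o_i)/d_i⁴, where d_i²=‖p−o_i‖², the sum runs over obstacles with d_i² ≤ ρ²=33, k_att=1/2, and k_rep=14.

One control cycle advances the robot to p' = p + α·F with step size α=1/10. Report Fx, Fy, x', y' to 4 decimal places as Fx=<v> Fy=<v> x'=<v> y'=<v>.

Fx=9.6200 Fy=-7.5600 x'=-7.0380 y'=10.2440

F_att = 1/2·(g−p) = 1/2·(17,-14) = (8.5000,-7.0000)
o1: d²=5 ≤ ρ²=33; F_rep = 14·(2,-1)/5² = (1.1200,-0.5600)
o2: d²=193 > ρ²=33 → inactive
o3: d²=554 > ρ²=33 → inactive
F = F_att + ΣF_rep = (9.6200,-7.5600)
p' = p + 1/10·F = (-7.0380,10.2440)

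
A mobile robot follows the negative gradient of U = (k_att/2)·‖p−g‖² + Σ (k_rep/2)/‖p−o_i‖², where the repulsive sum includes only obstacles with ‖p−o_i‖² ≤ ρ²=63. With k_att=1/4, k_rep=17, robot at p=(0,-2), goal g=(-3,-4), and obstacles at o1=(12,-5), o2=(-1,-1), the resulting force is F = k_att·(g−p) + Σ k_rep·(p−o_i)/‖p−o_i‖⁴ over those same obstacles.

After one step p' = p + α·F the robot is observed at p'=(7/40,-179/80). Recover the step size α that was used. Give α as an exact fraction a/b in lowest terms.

F_att = 1/4·(g−p) = 1/4·(-3,-2) = (-0.7500,-0.5000)
o1: d²=153 > ρ²=63 → inactive
o2: d²=2 ≤ ρ²=63; F_rep = 17·(1,-1)/2² = (4.2500,-4.2500)
F = F_att + ΣF_rep = (3.5000,-4.7500)
Δp = p'−p = (0.1750,-0.2375); α = Δx/Fx = (7/40) / (7/2) = 1/20
check: Δy/Fy = (-19/80) / (-19/4) = 1/20 ✓

α = 1/20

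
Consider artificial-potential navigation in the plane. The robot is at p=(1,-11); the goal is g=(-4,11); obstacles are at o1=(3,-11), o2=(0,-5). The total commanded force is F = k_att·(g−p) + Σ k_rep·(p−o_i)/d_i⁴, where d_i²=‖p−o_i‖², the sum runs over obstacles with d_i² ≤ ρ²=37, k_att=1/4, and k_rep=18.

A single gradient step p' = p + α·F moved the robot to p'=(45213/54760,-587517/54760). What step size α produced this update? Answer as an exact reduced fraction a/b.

α = 1/20

F_att = 1/4·(g−p) = 1/4·(-5,22) = (-1.2500,5.5000)
o1: d²=4 ≤ ρ²=37; F_rep = 18·(-2,0)/4² = (-2.2500,0.0000)
o2: d²=37 ≤ ρ²=37; F_rep = 18·(1,-6)/37² = (0.0131,-0.0789)
F = F_att + ΣF_rep = (-3.4869,5.4211)
Δp = p'−p = (-0.1743,0.2711); α = Δx/Fx = (-9547/54760) / (-9547/2738) = 1/20
check: Δy/Fy = (14843/54760) / (14843/2738) = 1/20 ✓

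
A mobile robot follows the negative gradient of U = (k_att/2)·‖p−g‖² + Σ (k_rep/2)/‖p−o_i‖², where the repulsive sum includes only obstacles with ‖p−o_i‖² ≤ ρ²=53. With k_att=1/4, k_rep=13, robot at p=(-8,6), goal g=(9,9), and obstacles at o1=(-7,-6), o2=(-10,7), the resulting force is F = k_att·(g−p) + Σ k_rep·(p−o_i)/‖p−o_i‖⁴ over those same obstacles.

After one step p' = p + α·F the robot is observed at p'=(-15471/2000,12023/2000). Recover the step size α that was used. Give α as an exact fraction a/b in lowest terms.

α = 1/20

F_att = 1/4·(g−p) = 1/4·(17,3) = (4.2500,0.7500)
o1: d²=145 > ρ²=53 → inactive
o2: d²=5 ≤ ρ²=53; F_rep = 13·(2,-1)/5² = (1.0400,-0.5200)
F = F_att + ΣF_rep = (5.2900,0.2300)
Δp = p'−p = (0.2645,0.0115); α = Δx/Fx = (529/2000) / (529/100) = 1/20
check: Δy/Fy = (23/2000) / (23/100) = 1/20 ✓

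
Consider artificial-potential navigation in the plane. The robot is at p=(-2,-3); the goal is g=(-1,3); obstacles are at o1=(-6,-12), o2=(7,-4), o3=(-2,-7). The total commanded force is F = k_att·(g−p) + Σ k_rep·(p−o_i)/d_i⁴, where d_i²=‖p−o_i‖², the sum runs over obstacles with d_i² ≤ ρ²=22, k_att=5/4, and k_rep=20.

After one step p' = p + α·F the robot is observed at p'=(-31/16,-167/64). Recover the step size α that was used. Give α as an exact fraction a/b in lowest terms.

α = 1/20

F_att = 5/4·(g−p) = 5/4·(1,6) = (1.2500,7.5000)
o1: d²=97 > ρ²=22 → inactive
o2: d²=82 > ρ²=22 → inactive
o3: d²=16 ≤ ρ²=22; F_rep = 20·(0,4)/16² = (0.0000,0.3125)
F = F_att + ΣF_rep = (1.2500,7.8125)
Δp = p'−p = (0.0625,0.3906); α = Δx/Fx = (1/16) / (5/4) = 1/20
check: Δy/Fy = (25/64) / (125/16) = 1/20 ✓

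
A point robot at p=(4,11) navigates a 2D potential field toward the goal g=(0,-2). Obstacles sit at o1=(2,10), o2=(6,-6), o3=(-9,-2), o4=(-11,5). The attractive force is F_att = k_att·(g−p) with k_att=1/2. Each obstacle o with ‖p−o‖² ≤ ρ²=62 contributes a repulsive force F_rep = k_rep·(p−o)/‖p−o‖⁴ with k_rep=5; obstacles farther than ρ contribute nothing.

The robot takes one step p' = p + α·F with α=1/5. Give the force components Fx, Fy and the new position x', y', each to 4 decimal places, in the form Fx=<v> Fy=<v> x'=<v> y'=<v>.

Fx=-1.6000 Fy=-6.3000 x'=3.6800 y'=9.7400

F_att = 1/2·(g−p) = 1/2·(-4,-13) = (-2.0000,-6.5000)
o1: d²=5 ≤ ρ²=62; F_rep = 5·(2,1)/5² = (0.4000,0.2000)
o2: d²=293 > ρ²=62 → inactive
o3: d²=338 > ρ²=62 → inactive
o4: d²=261 > ρ²=62 → inactive
F = F_att + ΣF_rep = (-1.6000,-6.3000)
p' = p + 1/5·F = (3.6800,9.7400)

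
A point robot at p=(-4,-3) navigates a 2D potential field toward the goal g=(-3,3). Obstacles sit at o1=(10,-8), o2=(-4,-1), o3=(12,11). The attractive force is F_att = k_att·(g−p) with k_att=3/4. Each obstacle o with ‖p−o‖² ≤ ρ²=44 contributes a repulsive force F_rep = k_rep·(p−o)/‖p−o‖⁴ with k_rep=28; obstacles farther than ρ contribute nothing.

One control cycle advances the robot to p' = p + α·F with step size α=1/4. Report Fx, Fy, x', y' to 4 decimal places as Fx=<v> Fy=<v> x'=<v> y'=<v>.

F_att = 3/4·(g−p) = 3/4·(1,6) = (0.7500,4.5000)
o1: d²=221 > ρ²=44 → inactive
o2: d²=4 ≤ ρ²=44; F_rep = 28·(0,-2)/4² = (0.0000,-3.5000)
o3: d²=452 > ρ²=44 → inactive
F = F_att + ΣF_rep = (0.7500,1.0000)
p' = p + 1/4·F = (-3.8125,-2.7500)

Fx=0.7500 Fy=1.0000 x'=-3.8125 y'=-2.7500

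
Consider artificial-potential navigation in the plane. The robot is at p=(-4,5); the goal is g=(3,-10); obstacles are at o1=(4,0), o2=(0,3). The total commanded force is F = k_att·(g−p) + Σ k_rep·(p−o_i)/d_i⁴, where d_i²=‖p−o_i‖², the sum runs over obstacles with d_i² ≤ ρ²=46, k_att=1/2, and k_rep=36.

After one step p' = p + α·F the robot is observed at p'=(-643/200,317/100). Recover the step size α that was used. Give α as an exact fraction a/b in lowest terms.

α = 1/4

F_att = 1/2·(g−p) = 1/2·(7,-15) = (3.5000,-7.5000)
o1: d²=89 > ρ²=46 → inactive
o2: d²=20 ≤ ρ²=46; F_rep = 36·(-4,2)/20² = (-0.3600,0.1800)
F = F_att + ΣF_rep = (3.1400,-7.3200)
Δp = p'−p = (0.7850,-1.8300); α = Δx/Fx = (157/200) / (157/50) = 1/4
check: Δy/Fy = (-183/100) / (-183/25) = 1/4 ✓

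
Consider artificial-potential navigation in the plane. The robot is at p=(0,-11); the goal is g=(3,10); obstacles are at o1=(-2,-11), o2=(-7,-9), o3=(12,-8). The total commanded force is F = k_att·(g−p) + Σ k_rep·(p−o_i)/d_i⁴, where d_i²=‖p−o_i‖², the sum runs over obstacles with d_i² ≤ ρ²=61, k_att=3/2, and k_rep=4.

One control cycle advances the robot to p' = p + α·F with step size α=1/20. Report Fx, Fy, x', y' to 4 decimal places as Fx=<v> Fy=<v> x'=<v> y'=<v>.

Fx=5.0100 Fy=31.4972 x'=0.2505 y'=-9.4251

F_att = 3/2·(g−p) = 3/2·(3,21) = (4.5000,31.5000)
o1: d²=4 ≤ ρ²=61; F_rep = 4·(2,0)/4² = (0.5000,0.0000)
o2: d²=53 ≤ ρ²=61; F_rep = 4·(7,-2)/53² = (0.0100,-0.0028)
o3: d²=153 > ρ²=61 → inactive
F = F_att + ΣF_rep = (5.0100,31.4972)
p' = p + 1/20·F = (0.2505,-9.4251)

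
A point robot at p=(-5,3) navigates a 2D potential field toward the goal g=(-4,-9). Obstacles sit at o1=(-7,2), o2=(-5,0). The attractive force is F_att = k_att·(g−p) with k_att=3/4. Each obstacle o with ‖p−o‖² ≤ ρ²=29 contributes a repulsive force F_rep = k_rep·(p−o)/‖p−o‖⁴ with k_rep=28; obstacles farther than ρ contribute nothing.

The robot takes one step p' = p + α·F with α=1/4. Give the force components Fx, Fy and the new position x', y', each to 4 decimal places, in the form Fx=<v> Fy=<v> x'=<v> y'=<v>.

F_att = 3/4·(g−p) = 3/4·(1,-12) = (0.7500,-9.0000)
o1: d²=5 ≤ ρ²=29; F_rep = 28·(2,1)/5² = (2.2400,1.1200)
o2: d²=9 ≤ ρ²=29; F_rep = 28·(0,3)/9² = (0.0000,1.0370)
F = F_att + ΣF_rep = (2.9900,-6.8430)
p' = p + 1/4·F = (-4.2525,1.2893)

Fx=2.9900 Fy=-6.8430 x'=-4.2525 y'=1.2893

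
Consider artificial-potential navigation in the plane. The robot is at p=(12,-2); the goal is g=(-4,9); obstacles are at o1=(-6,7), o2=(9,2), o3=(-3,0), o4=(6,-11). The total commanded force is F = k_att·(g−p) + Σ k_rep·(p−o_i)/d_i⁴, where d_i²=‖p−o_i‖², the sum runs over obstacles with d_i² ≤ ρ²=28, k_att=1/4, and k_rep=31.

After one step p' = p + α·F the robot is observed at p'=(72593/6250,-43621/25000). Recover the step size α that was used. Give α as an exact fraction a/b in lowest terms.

α = 1/10

F_att = 1/4·(g−p) = 1/4·(-16,11) = (-4.0000,2.7500)
o1: d²=405 > ρ²=28 → inactive
o2: d²=25 ≤ ρ²=28; F_rep = 31·(3,-4)/25² = (0.1488,-0.1984)
o3: d²=229 > ρ²=28 → inactive
o4: d²=117 > ρ²=28 → inactive
F = F_att + ΣF_rep = (-3.8512,2.5516)
Δp = p'−p = (-0.3851,0.2552); α = Δx/Fx = (-2407/6250) / (-2407/625) = 1/10
check: Δy/Fy = (6379/25000) / (6379/2500) = 1/10 ✓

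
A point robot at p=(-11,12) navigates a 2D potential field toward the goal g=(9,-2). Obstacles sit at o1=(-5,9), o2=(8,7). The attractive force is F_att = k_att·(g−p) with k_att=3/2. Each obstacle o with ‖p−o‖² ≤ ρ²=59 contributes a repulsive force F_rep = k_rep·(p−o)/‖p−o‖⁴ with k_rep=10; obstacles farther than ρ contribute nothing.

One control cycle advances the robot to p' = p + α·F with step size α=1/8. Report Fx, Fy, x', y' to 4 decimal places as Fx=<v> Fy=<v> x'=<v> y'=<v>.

Fx=29.9704 Fy=-20.9852 x'=-7.2537 y'=9.3769

F_att = 3/2·(g−p) = 3/2·(20,-14) = (30.0000,-21.0000)
o1: d²=45 ≤ ρ²=59; F_rep = 10·(-6,3)/45² = (-0.0296,0.0148)
o2: d²=386 > ρ²=59 → inactive
F = F_att + ΣF_rep = (29.9704,-20.9852)
p' = p + 1/8·F = (-7.2537,9.3769)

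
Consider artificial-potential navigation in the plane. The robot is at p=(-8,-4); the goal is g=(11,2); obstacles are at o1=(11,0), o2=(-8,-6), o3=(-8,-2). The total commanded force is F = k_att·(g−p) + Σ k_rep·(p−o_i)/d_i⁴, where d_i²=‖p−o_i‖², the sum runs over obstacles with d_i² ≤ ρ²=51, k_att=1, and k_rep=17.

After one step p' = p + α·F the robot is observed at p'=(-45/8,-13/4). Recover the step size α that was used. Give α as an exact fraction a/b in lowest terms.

F_att = 1·(g−p) = 1·(19,6) = (19.0000,6.0000)
o1: d²=377 > ρ²=51 → inactive
o2: d²=4 ≤ ρ²=51; F_rep = 17·(0,2)/4² = (0.0000,2.1250)
o3: d²=4 ≤ ρ²=51; F_rep = 17·(0,-2)/4² = (0.0000,-2.1250)
F = F_att + ΣF_rep = (19.0000,6.0000)
Δp = p'−p = (2.3750,0.7500); α = Δx/Fx = (19/8) / (19) = 1/8
check: Δy/Fy = (3/4) / (6) = 1/8 ✓

α = 1/8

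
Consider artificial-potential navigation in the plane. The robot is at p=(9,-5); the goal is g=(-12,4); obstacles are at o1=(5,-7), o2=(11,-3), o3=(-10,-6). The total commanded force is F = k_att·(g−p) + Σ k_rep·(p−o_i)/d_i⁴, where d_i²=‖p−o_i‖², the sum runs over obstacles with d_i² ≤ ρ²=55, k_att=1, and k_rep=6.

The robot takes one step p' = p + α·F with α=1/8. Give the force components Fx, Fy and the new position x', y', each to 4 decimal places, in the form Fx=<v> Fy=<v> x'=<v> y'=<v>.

Fx=-21.1275 Fy=8.8425 x'=6.3591 y'=-3.8947

F_att = 1·(g−p) = 1·(-21,9) = (-21.0000,9.0000)
o1: d²=20 ≤ ρ²=55; F_rep = 6·(4,2)/20² = (0.0600,0.0300)
o2: d²=8 ≤ ρ²=55; F_rep = 6·(-2,-2)/8² = (-0.1875,-0.1875)
o3: d²=362 > ρ²=55 → inactive
F = F_att + ΣF_rep = (-21.1275,8.8425)
p' = p + 1/8·F = (6.3591,-3.8947)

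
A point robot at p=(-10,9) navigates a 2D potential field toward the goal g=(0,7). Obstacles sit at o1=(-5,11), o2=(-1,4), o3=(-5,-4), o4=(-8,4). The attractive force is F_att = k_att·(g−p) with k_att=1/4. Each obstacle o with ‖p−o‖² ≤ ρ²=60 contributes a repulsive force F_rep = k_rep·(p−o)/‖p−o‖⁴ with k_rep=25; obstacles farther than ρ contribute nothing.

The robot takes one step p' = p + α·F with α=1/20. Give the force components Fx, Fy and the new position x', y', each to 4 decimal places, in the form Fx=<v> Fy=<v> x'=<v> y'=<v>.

F_att = 1/4·(g−p) = 1/4·(10,-2) = (2.5000,-0.5000)
o1: d²=29 ≤ ρ²=60; F_rep = 25·(-5,-2)/29² = (-0.1486,-0.0595)
o2: d²=106 > ρ²=60 → inactive
o3: d²=194 > ρ²=60 → inactive
o4: d²=29 ≤ ρ²=60; F_rep = 25·(-2,5)/29² = (-0.0595,0.1486)
F = F_att + ΣF_rep = (2.2919,-0.4108)
p' = p + 1/20·F = (-9.8854,8.9795)

Fx=2.2919 Fy=-0.4108 x'=-9.8854 y'=8.9795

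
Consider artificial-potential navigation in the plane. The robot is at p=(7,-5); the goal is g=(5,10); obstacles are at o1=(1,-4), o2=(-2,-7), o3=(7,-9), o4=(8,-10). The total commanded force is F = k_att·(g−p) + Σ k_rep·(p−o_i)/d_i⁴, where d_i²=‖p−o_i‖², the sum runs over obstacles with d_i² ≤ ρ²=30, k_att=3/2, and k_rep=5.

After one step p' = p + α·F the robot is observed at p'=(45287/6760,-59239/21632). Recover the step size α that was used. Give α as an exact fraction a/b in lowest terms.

F_att = 3/2·(g−p) = 3/2·(-2,15) = (-3.0000,22.5000)
o1: d²=37 > ρ²=30 → inactive
o2: d²=85 > ρ²=30 → inactive
o3: d²=16 ≤ ρ²=30; F_rep = 5·(0,4)/16² = (0.0000,0.0781)
o4: d²=26 ≤ ρ²=30; F_rep = 5·(-1,5)/26² = (-0.0074,0.0370)
F = F_att + ΣF_rep = (-3.0074,22.6151)
Δp = p'−p = (-0.3007,2.2615); α = Δx/Fx = (-2033/6760) / (-2033/676) = 1/10
check: Δy/Fy = (48921/21632) / (244605/10816) = 1/10 ✓

α = 1/10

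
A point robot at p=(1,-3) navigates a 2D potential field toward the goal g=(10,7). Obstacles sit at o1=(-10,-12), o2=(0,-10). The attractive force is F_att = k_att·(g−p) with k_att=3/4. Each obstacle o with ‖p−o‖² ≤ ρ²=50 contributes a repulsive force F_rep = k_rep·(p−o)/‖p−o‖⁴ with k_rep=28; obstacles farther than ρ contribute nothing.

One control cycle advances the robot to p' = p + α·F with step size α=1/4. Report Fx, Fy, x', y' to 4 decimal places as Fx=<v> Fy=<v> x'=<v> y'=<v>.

Fx=6.7612 Fy=7.5784 x'=2.6903 y'=-1.1054

F_att = 3/4·(g−p) = 3/4·(9,10) = (6.7500,7.5000)
o1: d²=202 > ρ²=50 → inactive
o2: d²=50 ≤ ρ²=50; F_rep = 28·(1,7)/50² = (0.0112,0.0784)
F = F_att + ΣF_rep = (6.7612,7.5784)
p' = p + 1/4·F = (2.6903,-1.1054)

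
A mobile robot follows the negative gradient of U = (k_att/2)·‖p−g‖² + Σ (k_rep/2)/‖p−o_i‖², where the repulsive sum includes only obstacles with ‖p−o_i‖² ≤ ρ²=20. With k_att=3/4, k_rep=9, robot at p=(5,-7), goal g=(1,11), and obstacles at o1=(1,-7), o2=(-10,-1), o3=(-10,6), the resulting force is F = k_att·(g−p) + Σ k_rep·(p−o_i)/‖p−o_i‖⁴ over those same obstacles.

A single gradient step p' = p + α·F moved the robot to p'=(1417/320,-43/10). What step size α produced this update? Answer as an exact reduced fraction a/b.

F_att = 3/4·(g−p) = 3/4·(-4,18) = (-3.0000,13.5000)
o1: d²=16 ≤ ρ²=20; F_rep = 9·(4,0)/16² = (0.1406,0.0000)
o2: d²=261 > ρ²=20 → inactive
o3: d²=394 > ρ²=20 → inactive
F = F_att + ΣF_rep = (-2.8594,13.5000)
Δp = p'−p = (-0.5719,2.7000); α = Δx/Fx = (-183/320) / (-183/64) = 1/5
check: Δy/Fy = (27/10) / (27/2) = 1/5 ✓

α = 1/5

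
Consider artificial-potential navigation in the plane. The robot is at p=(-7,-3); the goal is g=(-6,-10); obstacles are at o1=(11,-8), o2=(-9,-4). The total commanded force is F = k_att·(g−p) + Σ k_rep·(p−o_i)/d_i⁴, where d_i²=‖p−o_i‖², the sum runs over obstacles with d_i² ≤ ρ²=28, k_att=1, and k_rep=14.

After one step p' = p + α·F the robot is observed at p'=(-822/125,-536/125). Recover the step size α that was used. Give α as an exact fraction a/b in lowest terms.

α = 1/5

F_att = 1·(g−p) = 1·(1,-7) = (1.0000,-7.0000)
o1: d²=349 > ρ²=28 → inactive
o2: d²=5 ≤ ρ²=28; F_rep = 14·(2,1)/5² = (1.1200,0.5600)
F = F_att + ΣF_rep = (2.1200,-6.4400)
Δp = p'−p = (0.4240,-1.2880); α = Δx/Fx = (53/125) / (53/25) = 1/5
check: Δy/Fy = (-161/125) / (-161/25) = 1/5 ✓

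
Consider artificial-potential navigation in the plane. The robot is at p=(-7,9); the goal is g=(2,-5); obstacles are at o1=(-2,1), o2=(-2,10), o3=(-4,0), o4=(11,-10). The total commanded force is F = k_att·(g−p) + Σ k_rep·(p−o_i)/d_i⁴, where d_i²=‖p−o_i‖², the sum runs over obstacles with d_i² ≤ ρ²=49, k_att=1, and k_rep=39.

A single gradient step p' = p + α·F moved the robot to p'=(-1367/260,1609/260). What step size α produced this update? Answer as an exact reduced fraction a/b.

F_att = 1·(g−p) = 1·(9,-14) = (9.0000,-14.0000)
o1: d²=89 > ρ²=49 → inactive
o2: d²=26 ≤ ρ²=49; F_rep = 39·(-5,-1)/26² = (-0.2885,-0.0577)
o3: d²=90 > ρ²=49 → inactive
o4: d²=685 > ρ²=49 → inactive
F = F_att + ΣF_rep = (8.7115,-14.0577)
Δp = p'−p = (1.7423,-2.8115); α = Δx/Fx = (453/260) / (453/52) = 1/5
check: Δy/Fy = (-731/260) / (-731/52) = 1/5 ✓

α = 1/5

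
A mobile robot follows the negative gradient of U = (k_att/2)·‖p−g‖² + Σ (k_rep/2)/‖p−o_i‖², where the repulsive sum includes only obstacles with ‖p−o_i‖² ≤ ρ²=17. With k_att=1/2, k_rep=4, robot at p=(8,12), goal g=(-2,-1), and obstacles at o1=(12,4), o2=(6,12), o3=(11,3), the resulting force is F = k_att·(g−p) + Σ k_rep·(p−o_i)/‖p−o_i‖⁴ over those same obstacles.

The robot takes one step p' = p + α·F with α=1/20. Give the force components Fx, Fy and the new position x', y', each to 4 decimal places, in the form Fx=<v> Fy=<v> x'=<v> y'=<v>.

F_att = 1/2·(g−p) = 1/2·(-10,-13) = (-5.0000,-6.5000)
o1: d²=80 > ρ²=17 → inactive
o2: d²=4 ≤ ρ²=17; F_rep = 4·(2,0)/4² = (0.5000,0.0000)
o3: d²=90 > ρ²=17 → inactive
F = F_att + ΣF_rep = (-4.5000,-6.5000)
p' = p + 1/20·F = (7.7750,11.6750)

Fx=-4.5000 Fy=-6.5000 x'=7.7750 y'=11.6750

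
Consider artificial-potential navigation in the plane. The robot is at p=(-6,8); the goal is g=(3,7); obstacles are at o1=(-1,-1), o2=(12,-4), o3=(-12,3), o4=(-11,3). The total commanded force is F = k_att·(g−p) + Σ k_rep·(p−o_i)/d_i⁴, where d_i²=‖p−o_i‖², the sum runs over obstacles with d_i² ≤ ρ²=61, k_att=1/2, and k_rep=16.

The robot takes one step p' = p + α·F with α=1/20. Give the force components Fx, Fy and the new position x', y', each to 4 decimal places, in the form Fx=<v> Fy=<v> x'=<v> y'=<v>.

F_att = 1/2·(g−p) = 1/2·(9,-1) = (4.5000,-0.5000)
o1: d²=106 > ρ²=61 → inactive
o2: d²=468 > ρ²=61 → inactive
o3: d²=61 ≤ ρ²=61; F_rep = 16·(6,5)/61² = (0.0258,0.0215)
o4: d²=50 ≤ ρ²=61; F_rep = 16·(5,5)/50² = (0.0320,0.0320)
F = F_att + ΣF_rep = (4.5578,-0.4465)
p' = p + 1/20·F = (-5.7721,7.9777)

Fx=4.5578 Fy=-0.4465 x'=-5.7721 y'=7.9777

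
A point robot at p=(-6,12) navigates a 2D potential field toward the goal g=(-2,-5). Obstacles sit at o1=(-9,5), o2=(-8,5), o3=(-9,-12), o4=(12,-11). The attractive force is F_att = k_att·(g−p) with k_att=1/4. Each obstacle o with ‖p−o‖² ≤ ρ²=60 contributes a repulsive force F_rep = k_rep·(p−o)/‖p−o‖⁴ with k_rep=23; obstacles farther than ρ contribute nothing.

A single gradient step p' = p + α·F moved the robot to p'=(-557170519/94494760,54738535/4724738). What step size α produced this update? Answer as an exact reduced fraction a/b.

α = 1/10

F_att = 1/4·(g−p) = 1/4·(4,-17) = (1.0000,-4.2500)
o1: d²=58 ≤ ρ²=60; F_rep = 23·(3,7)/58² = (0.0205,0.0479)
o2: d²=53 ≤ ρ²=60; F_rep = 23·(2,7)/53² = (0.0164,0.0573)
o3: d²=585 > ρ²=60 → inactive
o4: d²=853 > ρ²=60 → inactive
F = F_att + ΣF_rep = (1.0369,-4.1448)
Δp = p'−p = (0.1037,-0.4145); α = Δx/Fx = (9798041/94494760) / (9798041/9449476) = 1/10
check: Δy/Fy = (-1958321/4724738) / (-9791605/2362369) = 1/10 ✓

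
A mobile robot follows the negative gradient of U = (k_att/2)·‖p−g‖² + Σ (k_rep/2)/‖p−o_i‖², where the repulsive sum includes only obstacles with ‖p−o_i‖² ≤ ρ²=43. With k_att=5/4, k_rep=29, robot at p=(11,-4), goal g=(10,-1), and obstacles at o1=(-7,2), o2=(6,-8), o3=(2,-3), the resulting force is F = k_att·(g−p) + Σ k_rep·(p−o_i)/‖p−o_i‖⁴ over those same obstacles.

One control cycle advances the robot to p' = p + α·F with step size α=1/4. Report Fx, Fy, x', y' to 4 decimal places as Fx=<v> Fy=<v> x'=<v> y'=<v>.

Fx=-1.1637 Fy=3.8190 x'=10.7091 y'=-3.0452

F_att = 5/4·(g−p) = 5/4·(-1,3) = (-1.2500,3.7500)
o1: d²=360 > ρ²=43 → inactive
o2: d²=41 ≤ ρ²=43; F_rep = 29·(5,4)/41² = (0.0863,0.0690)
o3: d²=82 > ρ²=43 → inactive
F = F_att + ΣF_rep = (-1.1637,3.8190)
p' = p + 1/4·F = (10.7091,-3.0452)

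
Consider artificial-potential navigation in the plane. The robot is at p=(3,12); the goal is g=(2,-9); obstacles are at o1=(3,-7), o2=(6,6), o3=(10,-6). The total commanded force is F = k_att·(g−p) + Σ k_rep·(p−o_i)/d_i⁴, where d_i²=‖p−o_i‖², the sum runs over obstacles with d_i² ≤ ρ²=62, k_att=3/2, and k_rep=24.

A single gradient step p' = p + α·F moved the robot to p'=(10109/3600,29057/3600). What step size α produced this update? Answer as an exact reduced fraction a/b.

F_att = 3/2·(g−p) = 3/2·(-1,-21) = (-1.5000,-31.5000)
o1: d²=361 > ρ²=62 → inactive
o2: d²=45 ≤ ρ²=62; F_rep = 24·(-3,6)/45² = (-0.0356,0.0711)
o3: d²=373 > ρ²=62 → inactive
F = F_att + ΣF_rep = (-1.5356,-31.4289)
Δp = p'−p = (-0.1919,-3.9286); α = Δx/Fx = (-691/3600) / (-691/450) = 1/8
check: Δy/Fy = (-14143/3600) / (-14143/450) = 1/8 ✓

α = 1/8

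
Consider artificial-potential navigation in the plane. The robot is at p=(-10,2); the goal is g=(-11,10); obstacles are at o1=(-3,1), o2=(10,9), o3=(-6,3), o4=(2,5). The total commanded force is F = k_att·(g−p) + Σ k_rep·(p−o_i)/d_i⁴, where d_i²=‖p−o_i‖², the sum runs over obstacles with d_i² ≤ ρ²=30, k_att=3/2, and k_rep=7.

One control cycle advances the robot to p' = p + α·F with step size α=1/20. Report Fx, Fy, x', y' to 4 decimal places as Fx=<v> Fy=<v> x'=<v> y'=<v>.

F_att = 3/2·(g−p) = 3/2·(-1,8) = (-1.5000,12.0000)
o1: d²=50 > ρ²=30 → inactive
o2: d²=449 > ρ²=30 → inactive
o3: d²=17 ≤ ρ²=30; F_rep = 7·(-4,-1)/17² = (-0.0969,-0.0242)
o4: d²=153 > ρ²=30 → inactive
F = F_att + ΣF_rep = (-1.5969,11.9758)
p' = p + 1/20·F = (-10.0798,2.5988)

Fx=-1.5969 Fy=11.9758 x'=-10.0798 y'=2.5988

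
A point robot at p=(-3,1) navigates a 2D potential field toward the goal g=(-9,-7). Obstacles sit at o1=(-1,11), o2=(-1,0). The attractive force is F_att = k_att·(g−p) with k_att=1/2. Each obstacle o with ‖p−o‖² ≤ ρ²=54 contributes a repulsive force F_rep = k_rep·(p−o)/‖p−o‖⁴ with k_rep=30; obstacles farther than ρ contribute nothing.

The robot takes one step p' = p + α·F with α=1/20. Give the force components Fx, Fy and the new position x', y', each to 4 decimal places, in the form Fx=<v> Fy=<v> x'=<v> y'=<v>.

Fx=-5.4000 Fy=-2.8000 x'=-3.2700 y'=0.8600

F_att = 1/2·(g−p) = 1/2·(-6,-8) = (-3.0000,-4.0000)
o1: d²=104 > ρ²=54 → inactive
o2: d²=5 ≤ ρ²=54; F_rep = 30·(-2,1)/5² = (-2.4000,1.2000)
F = F_att + ΣF_rep = (-5.4000,-2.8000)
p' = p + 1/20·F = (-3.2700,0.8600)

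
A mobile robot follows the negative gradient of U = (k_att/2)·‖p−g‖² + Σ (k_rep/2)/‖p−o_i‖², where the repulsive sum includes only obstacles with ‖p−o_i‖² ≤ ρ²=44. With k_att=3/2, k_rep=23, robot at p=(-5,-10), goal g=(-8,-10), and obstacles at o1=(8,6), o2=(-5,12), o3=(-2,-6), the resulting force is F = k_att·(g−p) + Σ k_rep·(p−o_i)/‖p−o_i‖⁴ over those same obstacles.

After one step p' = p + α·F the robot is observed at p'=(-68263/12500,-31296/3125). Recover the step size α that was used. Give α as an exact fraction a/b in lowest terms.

α = 1/10

F_att = 3/2·(g−p) = 3/2·(-3,0) = (-4.5000,0.0000)
o1: d²=425 > ρ²=44 → inactive
o2: d²=484 > ρ²=44 → inactive
o3: d²=25 ≤ ρ²=44; F_rep = 23·(-3,-4)/25² = (-0.1104,-0.1472)
F = F_att + ΣF_rep = (-4.6104,-0.1472)
Δp = p'−p = (-0.4610,-0.0147); α = Δx/Fx = (-5763/12500) / (-5763/1250) = 1/10
check: Δy/Fy = (-46/3125) / (-92/625) = 1/10 ✓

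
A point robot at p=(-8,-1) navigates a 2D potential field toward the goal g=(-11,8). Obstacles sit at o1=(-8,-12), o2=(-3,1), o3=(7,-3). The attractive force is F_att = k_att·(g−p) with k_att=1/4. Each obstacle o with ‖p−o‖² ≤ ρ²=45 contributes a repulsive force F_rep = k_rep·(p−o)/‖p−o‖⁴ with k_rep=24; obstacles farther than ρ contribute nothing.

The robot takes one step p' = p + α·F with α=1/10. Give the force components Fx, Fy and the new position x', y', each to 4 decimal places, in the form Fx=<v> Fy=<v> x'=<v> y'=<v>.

F_att = 1/4·(g−p) = 1/4·(-3,9) = (-0.7500,2.2500)
o1: d²=121 > ρ²=45 → inactive
o2: d²=29 ≤ ρ²=45; F_rep = 24·(-5,-2)/29² = (-0.1427,-0.0571)
o3: d²=229 > ρ²=45 → inactive
F = F_att + ΣF_rep = (-0.8927,2.1929)
p' = p + 1/10·F = (-8.0893,-0.7807)

Fx=-0.8927 Fy=2.1929 x'=-8.0893 y'=-0.7807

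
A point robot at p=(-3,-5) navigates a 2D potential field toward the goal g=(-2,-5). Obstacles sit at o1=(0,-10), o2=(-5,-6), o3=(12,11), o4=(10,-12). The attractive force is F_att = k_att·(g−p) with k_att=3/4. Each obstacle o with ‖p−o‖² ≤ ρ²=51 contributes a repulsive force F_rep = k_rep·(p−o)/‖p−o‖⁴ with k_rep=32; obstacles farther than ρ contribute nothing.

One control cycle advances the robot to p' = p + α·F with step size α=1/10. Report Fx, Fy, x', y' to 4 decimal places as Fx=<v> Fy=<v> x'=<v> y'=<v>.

F_att = 3/4·(g−p) = 3/4·(1,0) = (0.7500,0.0000)
o1: d²=34 ≤ ρ²=51; F_rep = 32·(-3,5)/34² = (-0.0830,0.1384)
o2: d²=5 ≤ ρ²=51; F_rep = 32·(2,1)/5² = (2.5600,1.2800)
o3: d²=481 > ρ²=51 → inactive
o4: d²=218 > ρ²=51 → inactive
F = F_att + ΣF_rep = (3.2270,1.4184)
p' = p + 1/10·F = (-2.6773,-4.8582)

Fx=3.2270 Fy=1.4184 x'=-2.6773 y'=-4.8582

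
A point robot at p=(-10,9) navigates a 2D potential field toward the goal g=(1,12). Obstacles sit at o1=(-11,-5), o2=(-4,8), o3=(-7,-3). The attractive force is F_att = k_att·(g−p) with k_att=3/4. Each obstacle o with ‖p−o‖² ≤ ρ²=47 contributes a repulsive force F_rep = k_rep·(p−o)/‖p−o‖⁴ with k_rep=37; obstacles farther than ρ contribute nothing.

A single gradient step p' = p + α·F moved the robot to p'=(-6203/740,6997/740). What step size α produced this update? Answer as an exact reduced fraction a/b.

F_att = 3/4·(g−p) = 3/4·(11,3) = (8.2500,2.2500)
o1: d²=197 > ρ²=47 → inactive
o2: d²=37 ≤ ρ²=47; F_rep = 37·(-6,1)/37² = (-0.1622,0.0270)
o3: d²=153 > ρ²=47 → inactive
F = F_att + ΣF_rep = (8.0878,2.2770)
Δp = p'−p = (1.6176,0.4554); α = Δx/Fx = (1197/740) / (1197/148) = 1/5
check: Δy/Fy = (337/740) / (337/148) = 1/5 ✓

α = 1/5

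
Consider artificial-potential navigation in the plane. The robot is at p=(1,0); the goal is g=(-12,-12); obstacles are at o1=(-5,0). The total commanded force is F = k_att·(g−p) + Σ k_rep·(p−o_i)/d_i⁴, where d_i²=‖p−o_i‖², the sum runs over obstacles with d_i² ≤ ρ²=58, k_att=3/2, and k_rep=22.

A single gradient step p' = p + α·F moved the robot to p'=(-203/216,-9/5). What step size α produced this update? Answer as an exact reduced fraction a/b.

F_att = 3/2·(g−p) = 3/2·(-13,-12) = (-19.5000,-18.0000)
o1: d²=36 ≤ ρ²=58; F_rep = 22·(6,0)/36² = (0.1019,0.0000)
F = F_att + ΣF_rep = (-19.3981,-18.0000)
Δp = p'−p = (-1.9398,-1.8000); α = Δx/Fx = (-419/216) / (-2095/108) = 1/10
check: Δy/Fy = (-9/5) / (-18) = 1/10 ✓

α = 1/10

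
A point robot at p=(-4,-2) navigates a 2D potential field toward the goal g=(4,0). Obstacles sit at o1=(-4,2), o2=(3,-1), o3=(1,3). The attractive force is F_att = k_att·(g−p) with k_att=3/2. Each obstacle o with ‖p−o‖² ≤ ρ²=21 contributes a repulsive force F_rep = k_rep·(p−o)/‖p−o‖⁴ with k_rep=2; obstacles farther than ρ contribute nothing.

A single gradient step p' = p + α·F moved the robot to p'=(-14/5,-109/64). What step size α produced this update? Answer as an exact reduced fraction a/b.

α = 1/10

F_att = 3/2·(g−p) = 3/2·(8,2) = (12.0000,3.0000)
o1: d²=16 ≤ ρ²=21; F_rep = 2·(0,-4)/16² = (0.0000,-0.0312)
o2: d²=50 > ρ²=21 → inactive
o3: d²=50 > ρ²=21 → inactive
F = F_att + ΣF_rep = (12.0000,2.9688)
Δp = p'−p = (1.2000,0.2969); α = Δx/Fx = (6/5) / (12) = 1/10
check: Δy/Fy = (19/64) / (95/32) = 1/10 ✓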